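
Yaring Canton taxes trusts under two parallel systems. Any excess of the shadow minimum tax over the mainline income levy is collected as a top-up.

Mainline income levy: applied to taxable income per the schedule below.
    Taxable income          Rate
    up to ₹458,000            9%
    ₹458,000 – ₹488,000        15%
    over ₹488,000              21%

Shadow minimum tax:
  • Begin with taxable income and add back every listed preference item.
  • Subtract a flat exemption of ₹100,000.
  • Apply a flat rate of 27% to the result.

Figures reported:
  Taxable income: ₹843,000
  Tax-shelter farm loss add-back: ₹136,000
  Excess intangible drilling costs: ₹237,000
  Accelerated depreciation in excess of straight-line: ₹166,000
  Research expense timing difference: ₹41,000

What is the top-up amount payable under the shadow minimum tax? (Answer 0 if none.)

₹236,940

Mainline income levy:
  ₹458,000 × 9% = ₹41,220
  ₹30,000 × 15% = ₹4,500
  ₹355,000 × 21% = ₹74,550
  → ₹120,270

Shadow minimum tax:
  Adjusted income: ₹843,000 + ₹136,000 + ₹237,000 + ₹166,000 + ₹41,000 = ₹1,423,000
  Less exemption ₹100,000 → base ₹1,323,000
  ₹1,323,000 × 27% = ₹357,210

Excess of shadow minimum tax over mainline income levy: ₹357,210 − ₹120,270 = ₹236,940.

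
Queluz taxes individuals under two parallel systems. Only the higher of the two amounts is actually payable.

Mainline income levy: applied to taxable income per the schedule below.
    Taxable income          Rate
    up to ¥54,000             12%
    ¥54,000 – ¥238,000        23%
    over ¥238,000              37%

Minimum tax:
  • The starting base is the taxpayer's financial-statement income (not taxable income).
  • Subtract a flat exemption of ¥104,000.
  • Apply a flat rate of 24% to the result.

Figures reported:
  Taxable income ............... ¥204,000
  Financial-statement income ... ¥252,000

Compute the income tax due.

Minimum tax:
  Base (financial-statement income): ¥252,000
  Less exemption ¥104,000 → base ¥148,000
  ¥148,000 × 24% = ¥35,520

Mainline income levy:
  ¥54,000 × 12% = ¥6,480
  ¥150,000 × 23% = ¥34,500
  → ¥40,980

¥40,980 > ¥35,520, so the mainline income levy governs.

¥40,980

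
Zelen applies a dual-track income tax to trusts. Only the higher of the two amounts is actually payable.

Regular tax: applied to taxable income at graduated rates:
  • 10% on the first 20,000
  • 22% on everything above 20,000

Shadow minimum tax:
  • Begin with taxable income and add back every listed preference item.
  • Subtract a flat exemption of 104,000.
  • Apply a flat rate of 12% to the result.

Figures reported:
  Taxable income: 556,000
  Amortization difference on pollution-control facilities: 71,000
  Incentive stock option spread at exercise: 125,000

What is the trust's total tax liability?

Regular tax:
  20,000 × 10% = 2,000
  536,000 × 22% = 117,920
  → 119,920

Shadow minimum tax:
  Adjusted income: 556,000 + 71,000 + 125,000 = 752,000
  Less exemption 104,000 → base 648,000
  648,000 × 12% = 77,760

119,920 > 77,760, so the regular tax governs.

119,920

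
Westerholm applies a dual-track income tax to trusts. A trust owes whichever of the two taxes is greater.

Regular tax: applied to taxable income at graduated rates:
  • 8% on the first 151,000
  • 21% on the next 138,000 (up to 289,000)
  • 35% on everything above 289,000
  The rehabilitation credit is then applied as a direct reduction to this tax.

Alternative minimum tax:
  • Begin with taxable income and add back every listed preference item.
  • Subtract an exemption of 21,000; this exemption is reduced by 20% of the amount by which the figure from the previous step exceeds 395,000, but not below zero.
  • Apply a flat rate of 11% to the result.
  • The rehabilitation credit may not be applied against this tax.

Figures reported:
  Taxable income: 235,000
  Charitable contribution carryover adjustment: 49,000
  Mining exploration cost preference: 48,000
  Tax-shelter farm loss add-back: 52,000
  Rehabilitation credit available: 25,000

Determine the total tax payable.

39,930

Regular tax:
  151,000 × 8% = 12,080
  84,000 × 21% = 17,640
  → 29,720
  Less rehabilitation credit 25,000 → 4,720

Alternative minimum tax:
  Adjusted income: 235,000 + 49,000 + 48,000 + 52,000 = 384,000
  Exemption: 384,000 ≤ 395,000, so full 21,000 applies
  Base: 384,000 − 21,000 = 363,000
  363,000 × 11% = 39,930

39,930 > 4,720, so the alternative minimum tax is the binding amount.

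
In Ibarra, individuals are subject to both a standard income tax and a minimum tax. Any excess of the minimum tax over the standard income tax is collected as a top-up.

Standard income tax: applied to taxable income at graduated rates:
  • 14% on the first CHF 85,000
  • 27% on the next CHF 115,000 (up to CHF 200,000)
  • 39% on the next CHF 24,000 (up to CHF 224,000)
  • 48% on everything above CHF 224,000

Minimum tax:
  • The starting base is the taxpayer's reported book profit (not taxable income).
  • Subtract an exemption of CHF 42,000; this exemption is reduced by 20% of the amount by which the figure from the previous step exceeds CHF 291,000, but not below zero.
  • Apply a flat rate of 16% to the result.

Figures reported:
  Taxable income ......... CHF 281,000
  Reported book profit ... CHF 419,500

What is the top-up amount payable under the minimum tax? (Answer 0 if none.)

CHF 0

Minimum tax:
  Base (reported book profit): CHF 419,500
  Exemption: CHF 42,000 − 20% × (CHF 419,500 − CHF 291,000) = CHF 42,000 − CHF 25,700 = CHF 16,300
  Base: CHF 419,500 − CHF 16,300 = CHF 403,200
  CHF 403,200 × 16% = CHF 64,512

Standard income tax:
  CHF 85,000 × 14% = CHF 11,900
  CHF 115,000 × 27% = CHF 31,050
  CHF 24,000 × 39% = CHF 9,360
  CHF 57,000 × 48% = CHF 27,360
  → CHF 79,670

CHF 64,512 ≤ CHF 79,670, so no add-on is due.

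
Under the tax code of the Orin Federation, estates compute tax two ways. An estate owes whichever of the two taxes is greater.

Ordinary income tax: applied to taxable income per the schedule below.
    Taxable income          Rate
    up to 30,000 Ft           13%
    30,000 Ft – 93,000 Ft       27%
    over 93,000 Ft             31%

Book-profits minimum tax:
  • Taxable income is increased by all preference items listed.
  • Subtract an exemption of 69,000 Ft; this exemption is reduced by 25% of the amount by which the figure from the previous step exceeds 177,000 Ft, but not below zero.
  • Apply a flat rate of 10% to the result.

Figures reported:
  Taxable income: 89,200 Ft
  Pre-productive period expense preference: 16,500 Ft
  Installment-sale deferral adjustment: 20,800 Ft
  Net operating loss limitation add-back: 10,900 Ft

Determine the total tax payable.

Ordinary income tax:
  30,000 Ft × 13% = 3,900 Ft
  59,200 Ft × 27% = 15,984 Ft
  → 19,884 Ft

Book-profits minimum tax:
  Adjusted income: 89,200 Ft + 16,500 Ft + 20,800 Ft + 10,900 Ft = 137,400 Ft
  Exemption: 137,400 Ft ≤ 177,000 Ft, so full 69,000 Ft applies
  Base: 137,400 Ft − 69,000 Ft = 68,400 Ft
  68,400 Ft × 10% = 6,840 Ft

19,884 Ft > 6,840 Ft, so the ordinary income tax governs.

19,884 Ft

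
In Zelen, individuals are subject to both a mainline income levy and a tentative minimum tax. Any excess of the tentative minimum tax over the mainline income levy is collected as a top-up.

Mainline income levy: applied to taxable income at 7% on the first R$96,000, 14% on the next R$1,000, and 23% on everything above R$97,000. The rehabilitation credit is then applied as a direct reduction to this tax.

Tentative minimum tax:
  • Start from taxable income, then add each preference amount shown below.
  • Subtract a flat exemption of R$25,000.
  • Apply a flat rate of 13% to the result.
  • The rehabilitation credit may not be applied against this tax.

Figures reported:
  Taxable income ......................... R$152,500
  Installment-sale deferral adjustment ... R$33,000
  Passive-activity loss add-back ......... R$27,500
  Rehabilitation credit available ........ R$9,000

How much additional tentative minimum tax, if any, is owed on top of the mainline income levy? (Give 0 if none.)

R$13,815

Mainline income levy:
  R$96,000 × 7% = R$6,720
  R$1,000 × 14% = R$140
  R$55,500 × 23% = R$12,765
  → R$19,625
  Less rehabilitation credit R$9,000 → R$10,625

Tentative minimum tax:
  Adjusted income: R$152,500 + R$33,000 + R$27,500 = R$213,000
  Less exemption R$25,000 → base R$188,000
  R$188,000 × 13% = R$24,440

Excess of tentative minimum tax over mainline income levy: R$24,440 − R$10,625 = R$13,815.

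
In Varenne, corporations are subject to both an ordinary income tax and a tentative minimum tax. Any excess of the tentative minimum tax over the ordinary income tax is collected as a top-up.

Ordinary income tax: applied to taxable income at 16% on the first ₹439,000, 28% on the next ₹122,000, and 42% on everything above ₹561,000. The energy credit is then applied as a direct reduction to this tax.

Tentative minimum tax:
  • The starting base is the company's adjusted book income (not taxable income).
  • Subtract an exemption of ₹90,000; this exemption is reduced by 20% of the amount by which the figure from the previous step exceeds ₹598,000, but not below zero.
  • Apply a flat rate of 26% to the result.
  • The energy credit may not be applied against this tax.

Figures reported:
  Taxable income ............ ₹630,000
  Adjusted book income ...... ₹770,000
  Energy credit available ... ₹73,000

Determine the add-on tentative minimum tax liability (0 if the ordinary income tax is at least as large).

₹125,364

Tentative minimum tax:
  Base (adjusted book income): ₹770,000
  Exemption: ₹90,000 − 20% × (₹770,000 − ₹598,000) = ₹90,000 − ₹34,400 = ₹55,600
  Base: ₹770,000 − ₹55,600 = ₹714,400
  ₹714,400 × 26% = ₹185,744

Ordinary income tax:
  ₹439,000 × 16% = ₹70,240
  ₹122,000 × 28% = ₹34,160
  ₹69,000 × 42% = ₹28,980
  → ₹133,380
  Less energy credit ₹73,000 → ₹60,380

Excess of tentative minimum tax over ordinary income tax: ₹185,744 − ₹60,380 = ₹125,364.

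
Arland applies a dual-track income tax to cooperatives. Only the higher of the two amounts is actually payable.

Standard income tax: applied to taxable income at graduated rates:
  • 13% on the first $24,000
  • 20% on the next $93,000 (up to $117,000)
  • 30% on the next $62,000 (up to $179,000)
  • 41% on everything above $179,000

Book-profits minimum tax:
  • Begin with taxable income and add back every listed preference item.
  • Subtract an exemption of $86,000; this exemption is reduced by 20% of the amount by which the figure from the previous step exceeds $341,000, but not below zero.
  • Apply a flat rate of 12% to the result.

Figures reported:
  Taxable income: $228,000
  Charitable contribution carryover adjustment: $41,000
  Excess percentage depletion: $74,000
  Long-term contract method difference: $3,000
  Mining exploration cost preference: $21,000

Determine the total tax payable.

$60,410

Standard income tax:
  $24,000 × 13% = $3,120
  $93,000 × 20% = $18,600
  $62,000 × 30% = $18,600
  $49,000 × 41% = $20,090
  → $60,410

Book-profits minimum tax:
  Adjusted income: $228,000 + $41,000 + $74,000 + $3,000 + $21,000 = $367,000
  Exemption: $86,000 − 20% × ($367,000 − $341,000) = $86,000 − $5,200 = $80,800
  Base: $367,000 − $80,800 = $286,200
  $286,200 × 12% = $34,344

$60,410 > $34,344, so the standard income tax governs.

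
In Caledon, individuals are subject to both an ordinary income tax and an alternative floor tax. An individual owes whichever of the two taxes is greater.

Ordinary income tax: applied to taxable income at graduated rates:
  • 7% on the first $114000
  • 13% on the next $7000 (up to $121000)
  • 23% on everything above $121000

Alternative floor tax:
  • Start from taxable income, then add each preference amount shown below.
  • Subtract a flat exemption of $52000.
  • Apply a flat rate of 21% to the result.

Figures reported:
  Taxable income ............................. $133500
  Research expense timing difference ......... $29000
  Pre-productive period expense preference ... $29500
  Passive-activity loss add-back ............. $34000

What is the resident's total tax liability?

$36540

Ordinary income tax:
  $114000 × 7% = $7980
  $7000 × 13% = $910
  $12500 × 23% = $2875
  → $11765

Alternative floor tax:
  Adjusted income: $133500 + $29000 + $29500 + $34000 = $226000
  Less exemption $52000 → base $174000
  $174000 × 21% = $36540

$36540 > $11765, so the alternative floor tax is the binding amount.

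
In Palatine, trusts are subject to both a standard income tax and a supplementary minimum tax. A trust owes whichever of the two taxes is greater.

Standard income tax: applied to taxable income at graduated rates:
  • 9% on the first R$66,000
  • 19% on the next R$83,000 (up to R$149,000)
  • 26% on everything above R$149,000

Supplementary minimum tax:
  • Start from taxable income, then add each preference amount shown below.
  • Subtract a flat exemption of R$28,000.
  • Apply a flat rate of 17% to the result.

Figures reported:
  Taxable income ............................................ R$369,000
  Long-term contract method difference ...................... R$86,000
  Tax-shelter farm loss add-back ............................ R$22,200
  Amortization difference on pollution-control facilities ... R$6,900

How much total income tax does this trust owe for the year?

Supplementary minimum tax:
  Adjusted income: R$369,000 + R$86,000 + R$22,200 + R$6,900 = R$484,100
  Less exemption R$28,000 → base R$456,100
  R$456,100 × 17% = R$77,537

Standard income tax:
  R$66,000 × 9% = R$5,940
  R$83,000 × 19% = R$15,770
  R$220,000 × 26% = R$57,200
  → R$78,910

R$78,910 > R$77,537, so the standard income tax governs.

R$78,910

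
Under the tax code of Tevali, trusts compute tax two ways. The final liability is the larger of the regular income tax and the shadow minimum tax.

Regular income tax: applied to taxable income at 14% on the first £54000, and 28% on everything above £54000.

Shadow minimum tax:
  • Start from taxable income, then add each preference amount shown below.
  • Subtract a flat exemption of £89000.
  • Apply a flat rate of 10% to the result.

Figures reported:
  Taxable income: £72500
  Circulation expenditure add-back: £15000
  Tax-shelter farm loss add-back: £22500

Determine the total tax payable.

£12740

Regular income tax:
  £54000 × 14% = £7560
  £18500 × 28% = £5180
  → £12740

Shadow minimum tax:
  Adjusted income: £72500 + £15000 + £22500 = £110000
  Less exemption £89000 → base £21000
  £21000 × 10% = £2100

£12740 > £2100, so the regular income tax governs.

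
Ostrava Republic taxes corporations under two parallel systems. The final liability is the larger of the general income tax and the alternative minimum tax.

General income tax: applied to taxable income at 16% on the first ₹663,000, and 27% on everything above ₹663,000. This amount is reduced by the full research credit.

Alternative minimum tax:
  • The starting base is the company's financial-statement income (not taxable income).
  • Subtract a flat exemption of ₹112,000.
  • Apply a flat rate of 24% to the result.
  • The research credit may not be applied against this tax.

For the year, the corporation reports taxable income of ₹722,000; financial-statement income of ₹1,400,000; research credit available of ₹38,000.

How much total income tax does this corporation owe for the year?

₹309,120

Alternative minimum tax:
  Base (financial-statement income): ₹1,400,000
  Less exemption ₹112,000 → base ₹1,288,000
  ₹1,288,000 × 24% = ₹309,120

General income tax:
  ₹663,000 × 16% = ₹106,080
  ₹59,000 × 27% = ₹15,930
  → ₹122,010
  Less research credit ₹38,000 → ₹84,010

₹309,120 > ₹84,010, so the alternative minimum tax is the binding amount.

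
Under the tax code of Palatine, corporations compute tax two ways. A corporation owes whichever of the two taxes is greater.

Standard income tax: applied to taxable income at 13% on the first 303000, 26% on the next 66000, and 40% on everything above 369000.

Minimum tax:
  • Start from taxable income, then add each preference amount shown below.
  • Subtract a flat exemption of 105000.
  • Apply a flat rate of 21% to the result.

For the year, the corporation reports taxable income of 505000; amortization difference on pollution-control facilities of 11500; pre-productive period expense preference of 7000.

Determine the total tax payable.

110950

Minimum tax:
  Adjusted income: 505000 + 11500 + 7000 = 523500
  Less exemption 105000 → base 418500
  418500 × 21% = 87885

Standard income tax:
  303000 × 13% = 39390
  66000 × 26% = 17160
  136000 × 40% = 54400
  → 110950

110950 > 87885, so the standard income tax governs.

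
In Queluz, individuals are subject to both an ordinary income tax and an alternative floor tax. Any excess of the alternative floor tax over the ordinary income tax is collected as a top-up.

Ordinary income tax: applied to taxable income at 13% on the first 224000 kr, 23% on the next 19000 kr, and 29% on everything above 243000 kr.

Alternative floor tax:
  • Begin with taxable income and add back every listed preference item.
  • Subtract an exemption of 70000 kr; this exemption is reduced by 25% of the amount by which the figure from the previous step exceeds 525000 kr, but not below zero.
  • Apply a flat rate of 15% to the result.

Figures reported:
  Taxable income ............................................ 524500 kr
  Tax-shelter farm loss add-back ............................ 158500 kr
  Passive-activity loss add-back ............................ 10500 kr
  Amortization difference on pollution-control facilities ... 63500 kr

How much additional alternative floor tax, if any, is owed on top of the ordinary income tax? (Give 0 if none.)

0 kr

Ordinary income tax:
  224000 kr × 13% = 29120 kr
  19000 kr × 23% = 4370 kr
  281500 kr × 29% = 81635 kr
  → 115125 kr

Alternative floor tax:
  Adjusted income: 524500 kr + 158500 kr + 10500 kr + 63500 kr = 757000 kr
  Exemption: 70000 kr − 25% × (757000 kr − 525000 kr) = 70000 kr − 58000 kr = 12000 kr
  Base: 757000 kr − 12000 kr = 745000 kr
  745000 kr × 15% = 111750 kr

111750 kr ≤ 115125 kr, so no add-on is due.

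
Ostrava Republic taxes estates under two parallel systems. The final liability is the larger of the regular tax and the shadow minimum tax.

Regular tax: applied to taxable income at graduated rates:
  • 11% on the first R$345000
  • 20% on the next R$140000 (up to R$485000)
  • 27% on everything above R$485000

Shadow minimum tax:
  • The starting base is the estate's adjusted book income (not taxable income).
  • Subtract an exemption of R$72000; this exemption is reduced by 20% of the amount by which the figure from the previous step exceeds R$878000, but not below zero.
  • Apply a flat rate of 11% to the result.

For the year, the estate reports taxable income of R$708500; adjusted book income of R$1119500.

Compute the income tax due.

Regular tax:
  R$345000 × 11% = R$37950
  R$140000 × 20% = R$28000
  R$223500 × 27% = R$60345
  → R$126295

Shadow minimum tax:
  Base (adjusted book income): R$1119500
  Exemption: R$72000 − 20% × (R$1119500 − R$878000) = R$72000 − R$48300 = R$23700
  Base: R$1119500 − R$23700 = R$1095800
  R$1095800 × 11% = R$120538

R$126295 > R$120538, so the regular tax governs.

R$126295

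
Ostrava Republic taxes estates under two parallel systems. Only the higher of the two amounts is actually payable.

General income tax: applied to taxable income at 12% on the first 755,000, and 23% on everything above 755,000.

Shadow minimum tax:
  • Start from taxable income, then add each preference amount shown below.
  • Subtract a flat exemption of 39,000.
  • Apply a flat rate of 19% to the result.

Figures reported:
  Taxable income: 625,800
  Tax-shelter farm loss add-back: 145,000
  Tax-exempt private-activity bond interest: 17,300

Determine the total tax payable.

142,329

Shadow minimum tax:
  Adjusted income: 625,800 + 145,000 + 17,300 = 788,100
  Less exemption 39,000 → base 749,100
  749,100 × 19% = 142,329

General income tax:
  625,800 × 12% = 75,096

142,329 > 75,096, so the shadow minimum tax is the binding amount.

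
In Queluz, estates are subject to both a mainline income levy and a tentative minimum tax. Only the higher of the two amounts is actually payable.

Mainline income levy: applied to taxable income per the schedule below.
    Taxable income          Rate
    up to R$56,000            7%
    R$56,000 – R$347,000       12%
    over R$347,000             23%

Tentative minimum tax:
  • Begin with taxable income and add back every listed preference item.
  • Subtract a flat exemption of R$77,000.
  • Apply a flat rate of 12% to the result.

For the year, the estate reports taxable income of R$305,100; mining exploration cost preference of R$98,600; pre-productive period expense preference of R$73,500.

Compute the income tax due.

R$48,024

Tentative minimum tax:
  Adjusted income: R$305,100 + R$98,600 + R$73,500 = R$477,200
  Less exemption R$77,000 → base R$400,200
  R$400,200 × 12% = R$48,024

Mainline income levy:
  R$56,000 × 7% = R$3,920
  R$249,100 × 12% = R$29,892
  → R$33,812

R$48,024 > R$33,812, so the tentative minimum tax is the binding amount.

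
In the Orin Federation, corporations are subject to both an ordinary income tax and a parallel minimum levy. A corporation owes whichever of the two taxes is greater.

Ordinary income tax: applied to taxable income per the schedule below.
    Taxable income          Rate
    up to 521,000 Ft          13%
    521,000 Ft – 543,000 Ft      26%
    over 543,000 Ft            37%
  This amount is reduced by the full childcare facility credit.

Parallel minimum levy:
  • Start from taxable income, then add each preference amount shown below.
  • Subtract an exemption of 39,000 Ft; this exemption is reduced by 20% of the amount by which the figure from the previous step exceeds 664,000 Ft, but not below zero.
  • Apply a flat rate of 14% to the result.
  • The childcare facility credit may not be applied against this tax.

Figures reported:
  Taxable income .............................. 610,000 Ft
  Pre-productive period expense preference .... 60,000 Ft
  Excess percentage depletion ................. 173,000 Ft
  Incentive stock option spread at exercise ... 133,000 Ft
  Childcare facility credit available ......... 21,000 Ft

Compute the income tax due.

136,640 Ft

Parallel minimum levy:
  Adjusted income: 610,000 Ft + 60,000 Ft + 173,000 Ft + 133,000 Ft = 976,000 Ft
  Exemption: 20% × (976,000 Ft − 664,000 Ft) = 62,400 Ft ≥ 39,000 Ft, so the exemption is fully phased out
  Base: 976,000 Ft − 0 Ft = 976,000 Ft
  976,000 Ft × 14% = 136,640 Ft

Ordinary income tax:
  521,000 Ft × 13% = 67,730 Ft
  22,000 Ft × 26% = 5,720 Ft
  67,000 Ft × 37% = 24,790 Ft
  → 98,240 Ft
  Less childcare facility credit 21,000 Ft → 77,240 Ft

136,640 Ft > 77,240 Ft, so the parallel minimum levy is the binding amount.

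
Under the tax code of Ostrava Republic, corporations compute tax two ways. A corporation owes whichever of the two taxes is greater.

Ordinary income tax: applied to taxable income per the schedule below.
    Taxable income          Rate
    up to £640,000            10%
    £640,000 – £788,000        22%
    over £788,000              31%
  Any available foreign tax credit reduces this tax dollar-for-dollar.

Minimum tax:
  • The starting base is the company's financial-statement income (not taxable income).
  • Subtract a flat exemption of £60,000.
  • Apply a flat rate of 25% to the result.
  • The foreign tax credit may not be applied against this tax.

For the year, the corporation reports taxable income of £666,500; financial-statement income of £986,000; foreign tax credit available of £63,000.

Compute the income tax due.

Ordinary income tax:
  £640,000 × 10% = £64,000
  £26,500 × 22% = £5,830
  → £69,830
  Less foreign tax credit £63,000 → £6,830

Minimum tax:
  Base (financial-statement income): £986,000
  Less exemption £60,000 → base £926,000
  £926,000 × 25% = £231,500

£231,500 > £6,830, so the minimum tax is the binding amount.

£231,500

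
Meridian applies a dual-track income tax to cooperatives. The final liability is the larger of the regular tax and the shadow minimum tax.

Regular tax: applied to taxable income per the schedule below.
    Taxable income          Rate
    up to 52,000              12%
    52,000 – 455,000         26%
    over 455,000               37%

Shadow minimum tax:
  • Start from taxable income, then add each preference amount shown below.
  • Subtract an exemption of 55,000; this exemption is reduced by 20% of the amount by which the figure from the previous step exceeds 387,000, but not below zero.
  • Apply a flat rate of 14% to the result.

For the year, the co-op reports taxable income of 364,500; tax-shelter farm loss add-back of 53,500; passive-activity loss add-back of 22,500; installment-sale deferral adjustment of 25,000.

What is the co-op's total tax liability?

Regular tax:
  52,000 × 12% = 6,240
  312,500 × 26% = 81,250
  → 87,490

Shadow minimum tax:
  Adjusted income: 364,500 + 53,500 + 22,500 + 25,000 = 465,500
  Exemption: 55,000 − 20% × (465,500 − 387,000) = 55,000 − 15,700 = 39,300
  Base: 465,500 − 39,300 = 426,200
  426,200 × 14% = 59,668

87,490 > 59,668, so the regular tax governs.

87,490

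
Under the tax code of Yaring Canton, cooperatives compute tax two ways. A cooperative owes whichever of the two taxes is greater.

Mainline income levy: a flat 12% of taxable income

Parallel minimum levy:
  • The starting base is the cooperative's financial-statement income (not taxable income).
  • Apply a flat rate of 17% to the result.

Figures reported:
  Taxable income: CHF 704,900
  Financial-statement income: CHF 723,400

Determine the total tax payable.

CHF 122,978

Parallel minimum levy:
  Base (financial-statement income): CHF 723,400
  CHF 723,400 × 17% = CHF 122,978

Mainline income levy:
  CHF 704,900 × 12% = CHF 84,588

CHF 122,978 > CHF 84,588, so the parallel minimum levy is the binding amount.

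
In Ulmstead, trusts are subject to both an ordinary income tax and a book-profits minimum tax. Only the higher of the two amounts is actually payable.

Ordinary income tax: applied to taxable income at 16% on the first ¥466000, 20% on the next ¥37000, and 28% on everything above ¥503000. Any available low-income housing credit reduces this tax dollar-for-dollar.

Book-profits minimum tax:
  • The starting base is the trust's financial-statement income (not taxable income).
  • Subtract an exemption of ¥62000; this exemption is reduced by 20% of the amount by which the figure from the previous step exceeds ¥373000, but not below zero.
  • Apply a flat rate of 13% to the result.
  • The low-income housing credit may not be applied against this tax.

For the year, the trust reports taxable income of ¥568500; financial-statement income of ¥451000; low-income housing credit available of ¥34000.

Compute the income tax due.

¥66300

Ordinary income tax:
  ¥466000 × 16% = ¥74560
  ¥37000 × 20% = ¥7400
  ¥65500 × 28% = ¥18340
  → ¥100300
  Less low-income housing credit ¥34000 → ¥66300

Book-profits minimum tax:
  Base (financial-statement income): ¥451000
  Exemption: ¥62000 − 20% × (¥451000 − ¥373000) = ¥62000 − ¥15600 = ¥46400
  Base: ¥451000 − ¥46400 = ¥404600
  ¥404600 × 13% = ¥52598

¥66300 > ¥52598, so the ordinary income tax governs.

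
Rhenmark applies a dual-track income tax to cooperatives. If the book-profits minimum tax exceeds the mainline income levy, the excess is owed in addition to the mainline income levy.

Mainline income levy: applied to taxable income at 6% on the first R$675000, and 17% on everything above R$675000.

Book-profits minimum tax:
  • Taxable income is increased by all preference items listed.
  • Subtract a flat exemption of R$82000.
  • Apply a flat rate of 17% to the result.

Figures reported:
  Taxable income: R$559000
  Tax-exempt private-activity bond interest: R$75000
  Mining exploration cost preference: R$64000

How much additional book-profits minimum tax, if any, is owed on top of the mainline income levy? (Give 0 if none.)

R$71180

Mainline income levy:
  R$559000 × 6% = R$33540

Book-profits minimum tax:
  Adjusted income: R$559000 + R$75000 + R$64000 = R$698000
  Less exemption R$82000 → base R$616000
  R$616000 × 17% = R$104720

Excess of book-profits minimum tax over mainline income levy: R$104720 − R$33540 = R$71180.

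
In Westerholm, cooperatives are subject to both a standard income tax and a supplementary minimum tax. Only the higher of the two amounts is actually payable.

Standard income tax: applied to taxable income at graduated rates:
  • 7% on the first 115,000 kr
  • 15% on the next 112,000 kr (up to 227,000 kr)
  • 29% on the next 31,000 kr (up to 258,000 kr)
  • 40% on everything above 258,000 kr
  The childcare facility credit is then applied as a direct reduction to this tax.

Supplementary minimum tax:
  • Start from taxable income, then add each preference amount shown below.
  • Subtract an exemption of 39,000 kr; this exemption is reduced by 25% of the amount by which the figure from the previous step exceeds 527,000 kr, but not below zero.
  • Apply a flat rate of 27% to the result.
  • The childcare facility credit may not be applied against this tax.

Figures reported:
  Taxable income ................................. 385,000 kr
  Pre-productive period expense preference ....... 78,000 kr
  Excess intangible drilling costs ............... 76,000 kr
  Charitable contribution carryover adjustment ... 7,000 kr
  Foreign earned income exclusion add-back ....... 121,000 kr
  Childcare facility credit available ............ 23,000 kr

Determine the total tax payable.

179,010 kr

Supplementary minimum tax:
  Adjusted income: 385,000 kr + 78,000 kr + 76,000 kr + 7,000 kr + 121,000 kr = 667,000 kr
  Exemption: 39,000 kr − 25% × (667,000 kr − 527,000 kr) = 39,000 kr − 35,000 kr = 4,000 kr
  Base: 667,000 kr − 4,000 kr = 663,000 kr
  663,000 kr × 27% = 179,010 kr

Standard income tax:
  115,000 kr × 7% = 8,050 kr
  112,000 kr × 15% = 16,800 kr
  31,000 kr × 29% = 8,990 kr
  127,000 kr × 40% = 50,800 kr
  → 84,640 kr
  Less childcare facility credit 23,000 kr → 61,640 kr

179,010 kr > 61,640 kr, so the supplementary minimum tax is the binding amount.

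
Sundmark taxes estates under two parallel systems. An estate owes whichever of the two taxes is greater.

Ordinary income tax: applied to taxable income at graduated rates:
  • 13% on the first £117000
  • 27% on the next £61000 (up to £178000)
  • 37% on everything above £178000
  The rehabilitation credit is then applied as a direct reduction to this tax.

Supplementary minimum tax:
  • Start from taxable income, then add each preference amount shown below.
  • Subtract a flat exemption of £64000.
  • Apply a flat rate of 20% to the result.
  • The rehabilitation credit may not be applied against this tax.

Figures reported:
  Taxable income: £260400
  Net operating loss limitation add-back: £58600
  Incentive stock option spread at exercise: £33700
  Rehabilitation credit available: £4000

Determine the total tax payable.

£58168

Ordinary income tax:
  £117000 × 13% = £15210
  £61000 × 27% = £16470
  £82400 × 37% = £30488
  → £62168
  Less rehabilitation credit £4000 → £58168

Supplementary minimum tax:
  Adjusted income: £260400 + £58600 + £33700 = £352700
  Less exemption £64000 → base £288700
  £288700 × 20% = £57740

£58168 > £57740, so the ordinary income tax governs.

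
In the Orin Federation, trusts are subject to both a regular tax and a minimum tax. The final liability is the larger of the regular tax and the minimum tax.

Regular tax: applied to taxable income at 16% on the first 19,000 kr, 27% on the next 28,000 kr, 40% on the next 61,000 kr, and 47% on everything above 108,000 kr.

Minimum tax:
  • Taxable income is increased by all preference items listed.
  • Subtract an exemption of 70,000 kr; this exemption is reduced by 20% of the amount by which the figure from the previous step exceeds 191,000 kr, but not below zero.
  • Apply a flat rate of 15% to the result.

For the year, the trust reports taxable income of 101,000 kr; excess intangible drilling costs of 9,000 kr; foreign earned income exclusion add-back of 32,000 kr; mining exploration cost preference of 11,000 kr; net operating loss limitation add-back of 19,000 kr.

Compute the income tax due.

32,200 kr

Minimum tax:
  Adjusted income: 101,000 kr + 9,000 kr + 32,000 kr + 11,000 kr + 19,000 kr = 172,000 kr
  Exemption: 172,000 kr ≤ 191,000 kr, so full 70,000 kr applies
  Base: 172,000 kr − 70,000 kr = 102,000 kr
  102,000 kr × 15% = 15,300 kr

Regular tax:
  19,000 kr × 16% = 3,040 kr
  28,000 kr × 27% = 7,560 kr
  54,000 kr × 40% = 21,600 kr
  → 32,200 kr

32,200 kr > 15,300 kr, so the regular tax governs.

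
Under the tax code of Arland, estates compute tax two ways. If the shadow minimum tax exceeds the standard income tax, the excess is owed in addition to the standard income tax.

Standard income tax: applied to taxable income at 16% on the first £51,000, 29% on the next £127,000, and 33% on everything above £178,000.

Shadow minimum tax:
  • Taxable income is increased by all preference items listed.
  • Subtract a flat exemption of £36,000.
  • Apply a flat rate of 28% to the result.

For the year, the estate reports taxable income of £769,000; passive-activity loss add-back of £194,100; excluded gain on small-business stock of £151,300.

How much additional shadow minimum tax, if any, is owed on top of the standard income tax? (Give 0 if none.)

Standard income tax:
  £51,000 × 16% = £8,160
  £127,000 × 29% = £36,830
  £591,000 × 33% = £195,030
  → £240,020

Shadow minimum tax:
  Adjusted income: £769,000 + £194,100 + £151,300 = £1,114,400
  Less exemption £36,000 → base £1,078,400
  £1,078,400 × 28% = £301,952

Excess of shadow minimum tax over standard income tax: £301,952 − £240,020 = £61,932.

£61,932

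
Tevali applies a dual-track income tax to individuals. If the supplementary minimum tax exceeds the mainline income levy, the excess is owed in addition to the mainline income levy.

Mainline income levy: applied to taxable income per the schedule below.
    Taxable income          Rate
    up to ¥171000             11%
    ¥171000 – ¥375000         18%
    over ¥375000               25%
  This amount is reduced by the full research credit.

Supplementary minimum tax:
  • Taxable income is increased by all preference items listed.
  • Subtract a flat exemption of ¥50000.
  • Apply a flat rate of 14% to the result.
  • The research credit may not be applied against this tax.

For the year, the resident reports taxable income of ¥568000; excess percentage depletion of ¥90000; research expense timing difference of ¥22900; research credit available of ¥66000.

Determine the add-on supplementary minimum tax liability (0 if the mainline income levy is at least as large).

¥50546

Mainline income levy:
  ¥171000 × 11% = ¥18810
  ¥204000 × 18% = ¥36720
  ¥193000 × 25% = ¥48250
  → ¥103780
  Less research credit ¥66000 → ¥37780

Supplementary minimum tax:
  Adjusted income: ¥568000 + ¥90000 + ¥22900 = ¥680900
  Less exemption ¥50000 → base ¥630900
  ¥630900 × 14% = ¥88326

Excess of supplementary minimum tax over mainline income levy: ¥88326 − ¥37780 = ¥50546.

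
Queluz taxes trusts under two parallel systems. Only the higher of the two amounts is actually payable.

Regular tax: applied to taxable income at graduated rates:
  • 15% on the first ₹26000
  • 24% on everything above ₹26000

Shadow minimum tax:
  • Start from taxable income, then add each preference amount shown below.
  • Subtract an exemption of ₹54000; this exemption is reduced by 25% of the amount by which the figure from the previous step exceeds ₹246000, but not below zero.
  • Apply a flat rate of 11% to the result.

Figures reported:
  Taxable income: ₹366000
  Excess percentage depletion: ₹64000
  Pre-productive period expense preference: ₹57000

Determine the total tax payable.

₹85500

Regular tax:
  ₹26000 × 15% = ₹3900
  ₹340000 × 24% = ₹81600
  → ₹85500

Shadow minimum tax:
  Adjusted income: ₹366000 + ₹64000 + ₹57000 = ₹487000
  Exemption: 25% × (₹487000 − ₹246000) = ₹60250 ≥ ₹54000, so the exemption is fully phased out
  Base: ₹487000 − ₹0 = ₹487000
  ₹487000 × 11% = ₹53570

₹85500 > ₹53570, so the regular tax governs.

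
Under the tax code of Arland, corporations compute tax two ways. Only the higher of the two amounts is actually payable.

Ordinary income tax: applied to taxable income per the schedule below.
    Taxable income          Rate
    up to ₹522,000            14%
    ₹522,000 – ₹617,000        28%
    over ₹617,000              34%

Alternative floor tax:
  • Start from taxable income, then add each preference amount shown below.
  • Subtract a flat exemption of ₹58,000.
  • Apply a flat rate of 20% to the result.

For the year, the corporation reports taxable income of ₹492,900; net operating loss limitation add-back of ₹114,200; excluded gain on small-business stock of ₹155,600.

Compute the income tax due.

₹140,940

Alternative floor tax:
  Adjusted income: ₹492,900 + ₹114,200 + ₹155,600 = ₹762,700
  Less exemption ₹58,000 → base ₹704,700
  ₹704,700 × 20% = ₹140,940

Ordinary income tax:
  ₹492,900 × 14% = ₹69,006

₹140,940 > ₹69,006, so the alternative floor tax is the binding amount.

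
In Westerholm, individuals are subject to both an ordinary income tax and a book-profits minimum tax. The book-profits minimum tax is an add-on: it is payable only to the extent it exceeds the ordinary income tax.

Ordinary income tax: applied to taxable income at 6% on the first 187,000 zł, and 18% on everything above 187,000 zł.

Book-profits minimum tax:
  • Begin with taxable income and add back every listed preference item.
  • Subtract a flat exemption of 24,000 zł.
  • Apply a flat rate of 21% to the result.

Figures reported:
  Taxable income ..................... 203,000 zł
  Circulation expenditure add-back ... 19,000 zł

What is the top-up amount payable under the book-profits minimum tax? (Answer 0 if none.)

27,480 zł

Book-profits minimum tax:
  Adjusted income: 203,000 zł + 19,000 zł = 222,000 zł
  Less exemption 24,000 zł → base 198,000 zł
  198,000 zł × 21% = 41,580 zł

Ordinary income tax:
  187,000 zł × 6% = 11,220 zł
  16,000 zł × 18% = 2,880 zł
  → 14,100 zł

Excess of book-profits minimum tax over ordinary income tax: 41,580 zł − 14,100 zł = 27,480 zł.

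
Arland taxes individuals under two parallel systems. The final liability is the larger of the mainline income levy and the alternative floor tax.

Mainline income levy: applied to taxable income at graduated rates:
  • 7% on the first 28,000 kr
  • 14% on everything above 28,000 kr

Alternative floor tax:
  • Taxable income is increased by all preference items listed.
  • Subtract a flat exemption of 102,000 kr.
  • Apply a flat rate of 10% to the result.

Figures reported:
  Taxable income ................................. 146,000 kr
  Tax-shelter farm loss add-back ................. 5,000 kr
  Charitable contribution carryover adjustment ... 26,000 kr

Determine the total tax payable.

Alternative floor tax:
  Adjusted income: 146,000 kr + 5,000 kr + 26,000 kr = 177,000 kr
  Less exemption 102,000 kr → base 75,000 kr
  75,000 kr × 10% = 7,500 kr

Mainline income levy:
  28,000 kr × 7% = 1,960 kr
  118,000 kr × 14% = 16,520 kr
  → 18,480 kr

18,480 kr > 7,500 kr, so the mainline income levy governs.

18,480 kr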